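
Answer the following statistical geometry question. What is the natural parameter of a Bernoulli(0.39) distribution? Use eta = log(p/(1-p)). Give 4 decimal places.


Natural parameter for Bernoulli: eta = log(p/(1-p)).
p = 0.39, 1-p = 0.61.
p/(1-p) = 0.639344.
eta = log(0.639344) = -0.4473

-0.4473


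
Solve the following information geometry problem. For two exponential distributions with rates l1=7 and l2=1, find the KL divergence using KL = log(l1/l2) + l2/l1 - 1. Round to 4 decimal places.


KL divergence for exponential family:
KL = log(l1/l2) + l2/l1 - 1.
log(7/1) = 1.94591.
1/7 = 0.142857.
KL = 1.94591 + 0.142857 - 1 = 1.0888

1.0888


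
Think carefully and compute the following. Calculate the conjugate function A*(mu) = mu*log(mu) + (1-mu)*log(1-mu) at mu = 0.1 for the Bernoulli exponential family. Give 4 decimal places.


Legendre transform for Bernoulli:
A*(mu) = mu*log(mu) + (1-mu)*log(1-mu).
mu = 0.1, 1-mu = 0.9.
mu*log(mu) = 0.1*log(0.1) = -0.230259.
(1-mu)*log(1-mu) = 0.9*log(0.9) = -0.094824.
A* = -0.230259 + -0.094824 = -0.3251

-0.3251


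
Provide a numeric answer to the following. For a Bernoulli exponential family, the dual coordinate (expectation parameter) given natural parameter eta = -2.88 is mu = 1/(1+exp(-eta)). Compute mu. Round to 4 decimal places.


Dual coordinate (expectation parameter) for Bernoulli:
mu = 1/(1+exp(-eta)).
eta = -2.88.
exp(-eta) = exp(2.88) = 17.814273.
mu = 1/(1+17.814273) = 0.0532

0.0532


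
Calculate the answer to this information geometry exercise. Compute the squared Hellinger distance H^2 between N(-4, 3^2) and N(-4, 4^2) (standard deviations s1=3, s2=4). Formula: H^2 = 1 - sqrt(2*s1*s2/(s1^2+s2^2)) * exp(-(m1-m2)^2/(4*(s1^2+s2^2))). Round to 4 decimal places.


Squared Hellinger distance for Gaussians:
H^2 = 1 - sqrt(2*s1*s2/(s1^2+s2^2)) * exp(-(m1-m2)^2/(4*(s1^2+s2^2))).
s1^2 = 9, s2^2 = 16, s1^2+s2^2 = 25.
sqrt(2*3*4/(25)) = 0.979796.
(m1-m2)^2 = (0)^2 = 0.
exp(-0/(4*25)) = exp(0.0) = 1.0.
H^2 = 1 - 0.979796*1.0 = 0.0202

0.0202


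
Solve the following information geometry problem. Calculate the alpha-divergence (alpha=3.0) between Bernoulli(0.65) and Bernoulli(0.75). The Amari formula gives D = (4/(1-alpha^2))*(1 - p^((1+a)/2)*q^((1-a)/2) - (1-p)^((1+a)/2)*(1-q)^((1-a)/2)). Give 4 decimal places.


Amari alpha-divergence:
D = (4/(1-alpha^2))*(1 - p^((1+a)/2)*q^((1-a)/2) - (1-p)^((1+a)/2)*(1-q)^((1-a)/2)).
alpha = 3.0, p = 0.65, q = 0.75.
e1 = (1+alpha)/2 = 2.0, e2 = (1-alpha)/2 = -1.0.
t1 = p^e1 * q^e2 = 0.65^2.0 * 0.75^-1.0 = 0.563333.
t2 = (1-p)^e1 * (1-q)^e2 = 0.35^2.0 * 0.25^-1.0 = 0.49.
4/(1-alpha^2) = -0.5.
D = -0.5*(1 - 0.563333 - 0.49) = 0.0267

0.0267


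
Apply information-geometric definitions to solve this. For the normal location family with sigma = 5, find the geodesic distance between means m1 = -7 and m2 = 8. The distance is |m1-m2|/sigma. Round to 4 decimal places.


On the fixed-variance normal subfamily, geodesic distance = |m1-m2|/sigma.
|-7 - 8| = 15.
sigma = 5.
d = 15/5 = 3.0000

3.0000


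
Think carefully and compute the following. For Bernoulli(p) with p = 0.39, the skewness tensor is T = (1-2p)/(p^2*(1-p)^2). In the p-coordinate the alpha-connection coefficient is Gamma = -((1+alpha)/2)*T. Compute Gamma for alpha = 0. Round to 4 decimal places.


Skewness (Amari-Chentsov) tensor: T = (1-2p)/(p^2*(1-p)^2).
p = 0.39, 1-2p = 0.22, p^2 = 0.1521, (1-p)^2 = 0.3721.
T = 0.22/(0.1521 * 0.3721) = 3.887172.
In the p-coordinate, Gamma^(alpha) = Gamma^(0) - (alpha/2)*T with Gamma^(0) = (1/2)*g'(p) = -T/2,
so Gamma^(alpha) = -((1+alpha)/2)*T.
alpha = 0, -(1+alpha)/2 = -0.5.
Gamma = -0.5 * 3.887172 = -1.9436

-1.9436


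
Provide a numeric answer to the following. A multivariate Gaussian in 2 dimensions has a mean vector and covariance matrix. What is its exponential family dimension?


Exponential family dimension calculation:
For 2-dim MVN: mean has 2 params, covariance has 2*3/2 = 3 unique entries.
Total dim = 2 + 3 = 5.

5


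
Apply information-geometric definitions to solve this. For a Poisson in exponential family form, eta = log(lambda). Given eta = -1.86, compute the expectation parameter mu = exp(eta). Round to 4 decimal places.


Expectation parameter for Poisson exponential family:
mu = exp(eta).
eta = -1.86.
mu = exp(-1.86) = 0.1557

0.1557


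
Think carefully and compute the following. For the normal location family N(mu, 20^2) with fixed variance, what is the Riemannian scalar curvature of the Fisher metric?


This family has a single free parameter, so its statistical manifold
is 1-dimensional. The Riemann curvature tensor of any 1-dimensional
Riemannian manifold vanishes identically, so R = 0.

0


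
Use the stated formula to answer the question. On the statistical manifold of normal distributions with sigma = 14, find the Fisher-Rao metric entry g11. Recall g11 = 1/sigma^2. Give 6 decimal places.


For the 2-parameter normal family, the Fisher metric has:
  g11 = 1/sigma^2, g22 = 2/sigma^2.
sigma = 14, sigma^2 = 196.
g11 = 0.005102

0.005102


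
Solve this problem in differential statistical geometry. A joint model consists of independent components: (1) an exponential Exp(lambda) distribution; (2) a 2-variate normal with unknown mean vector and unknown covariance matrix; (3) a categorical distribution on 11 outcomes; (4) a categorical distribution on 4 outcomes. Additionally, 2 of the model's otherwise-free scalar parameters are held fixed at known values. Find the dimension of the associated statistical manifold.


The dimension of a statistical manifold equals the number of free
(independent) real parameters of the model. For a product of independent
blocks the parameter counts add.
- exponential (lambda): 1.
- 2-variate normal: 2 (mean) + 2*3/2 = 3 (symmetric covariance) = 5.
- categorical on 11 outcomes (probabilities sum to 1): 11-1 = 10.
- categorical on 4 outcomes (probabilities sum to 1): 4-1 = 3.
Total = 1 + 5 + 10 + 3 = 19.
2 parameter(s) fixed at known values: 19 - 2 = 17.
Dimension = 17

17


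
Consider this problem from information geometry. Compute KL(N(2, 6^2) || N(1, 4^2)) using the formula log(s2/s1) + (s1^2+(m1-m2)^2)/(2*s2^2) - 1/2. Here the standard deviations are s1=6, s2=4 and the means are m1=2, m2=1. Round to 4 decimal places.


KL divergence between normal distributions:
KL = log(s2/s1) + (s1^2 + (m1-m2)^2)/(2*s2^2) - 1/2.
log(4/6) = -0.405465.
(6^2 + (2-1)^2)/(2*4^2) = (36 + 1)/32 = 1.15625.
KL = -0.405465 + 1.15625 - 0.5 = 0.2508

0.2508


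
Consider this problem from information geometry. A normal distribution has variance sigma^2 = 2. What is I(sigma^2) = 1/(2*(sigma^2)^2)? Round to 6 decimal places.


Fisher information for variance: I(sigma^2) = 1/(2*sigma^4).
sigma^2 = 2, so sigma^4 = 4.
I = 1/(2*4) = 1/8 = 0.125000

0.125000


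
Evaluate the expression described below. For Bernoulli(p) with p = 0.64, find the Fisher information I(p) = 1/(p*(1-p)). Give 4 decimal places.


For Bernoulli(p), Fisher information is I(p) = 1/(p*(1-p)).
p = 0.64, 1-p = 0.36.
p*(1-p) = 0.2304.
I(p) = 1/0.2304 = 4.3403

4.3403


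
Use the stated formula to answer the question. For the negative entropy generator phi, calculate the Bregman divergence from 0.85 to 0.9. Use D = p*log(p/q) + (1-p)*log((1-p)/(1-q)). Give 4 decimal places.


Bregman divergence with negative entropy generator:
D = p*log(p/q) + (1-p)*log((1-p)/(1-q)).
p = 0.85, q = 0.9.
p*log(p/q) = 0.85*log(0.85/0.9) = -0.048585.
(1-p)*log((1-p)/(1-q)) = 0.15*log(0.15/0.1) = 0.06082.
D = -0.048585 + 0.06082 = 0.0122

0.0122


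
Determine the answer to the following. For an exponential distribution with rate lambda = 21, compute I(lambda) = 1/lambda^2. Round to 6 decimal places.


Fisher information for exponential: I(lambda) = 1/lambda^2.
lambda = 21, lambda^2 = 441.
I = 1/441 = 0.002268

0.002268


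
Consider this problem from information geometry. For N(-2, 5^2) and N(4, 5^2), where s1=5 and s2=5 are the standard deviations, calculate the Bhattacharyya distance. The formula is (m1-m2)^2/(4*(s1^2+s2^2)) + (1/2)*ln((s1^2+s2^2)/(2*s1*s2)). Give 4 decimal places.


Bhattacharyya distance between two Gaussians:
DB = (m1-m2)^2/(4*(s1^2+s2^2)) + (1/2)*ln((s1^2+s2^2)/(2*s1*s2)).
(m1-m2)^2 = (-6)^2 = 36.
s1^2+s2^2 = 25 + 25 = 50.
term1 = 36/200 = 0.18.
term2 = 0.5*ln(50/50.0) = 0.0.
DB = 0.18 + 0.0 = 0.1800

0.1800


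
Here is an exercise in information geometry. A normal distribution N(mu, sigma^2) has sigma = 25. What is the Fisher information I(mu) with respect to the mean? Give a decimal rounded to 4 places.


The Fisher information for the mean of a normal distribution is I(mu) = 1/sigma^2.
sigma = 25, so sigma^2 = 625.
I(mu) = 1/625 = 0.0016

0.0016


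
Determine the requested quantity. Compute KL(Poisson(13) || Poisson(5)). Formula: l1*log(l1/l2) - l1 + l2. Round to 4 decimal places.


KL divergence for Poisson:
KL = l1*log(l1/l2) - l1 + l2.
l1 = 13, l2 = 5.
log(13/5) = 0.955511.
l1*log(l1/l2) = 13 * 0.955511 = 12.421649.
KL = 12.421649 - 13 + 5 = 4.4216

4.4216


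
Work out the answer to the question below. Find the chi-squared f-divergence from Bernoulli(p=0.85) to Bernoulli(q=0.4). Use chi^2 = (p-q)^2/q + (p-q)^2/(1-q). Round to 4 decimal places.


Chi-squared divergence between Bernoulli distributions:
chi^2 = (p-q)^2/q + (p-q)^2/(1-q).
p = 0.85, q = 0.4, p-q = 0.45.
(p-q)^2 = 0.2025.
term1 = 0.2025/0.4 = 0.50625.
term2 = 0.2025/0.6 = 0.3375.
chi^2 = 0.50625 + 0.3375 = 0.8437

0.8437


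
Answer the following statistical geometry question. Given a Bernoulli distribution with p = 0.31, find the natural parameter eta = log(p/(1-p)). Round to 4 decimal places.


Natural parameter for Bernoulli: eta = log(p/(1-p)).
p = 0.31, 1-p = 0.69.
p/(1-p) = 0.449275.
eta = log(0.449275) = -0.8001

-0.8001


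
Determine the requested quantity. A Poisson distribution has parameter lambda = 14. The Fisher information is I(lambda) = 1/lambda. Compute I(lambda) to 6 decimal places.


Fisher information for Poisson: I(lambda) = 1/lambda.
lambda = 14.
I(lambda) = 1/14 = 0.071429

0.071429


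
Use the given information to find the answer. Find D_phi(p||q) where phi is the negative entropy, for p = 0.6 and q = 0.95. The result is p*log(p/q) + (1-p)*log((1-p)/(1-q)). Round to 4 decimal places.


Bregman divergence with negative entropy generator:
D = p*log(p/q) + (1-p)*log((1-p)/(1-q)).
p = 0.6, q = 0.95.
p*log(p/q) = 0.6*log(0.6/0.95) = -0.275719.
(1-p)*log((1-p)/(1-q)) = 0.4*log(0.4/0.05) = 0.831777.
D = -0.275719 + 0.831777 = 0.5561

0.5561


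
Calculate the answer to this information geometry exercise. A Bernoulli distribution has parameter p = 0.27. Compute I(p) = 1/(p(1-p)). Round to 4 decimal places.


For Bernoulli(p), Fisher information is I(p) = 1/(p*(1-p)).
p = 0.27, 1-p = 0.73.
p*(1-p) = 0.1971.
I(p) = 1/0.1971 = 5.0736

5.0736


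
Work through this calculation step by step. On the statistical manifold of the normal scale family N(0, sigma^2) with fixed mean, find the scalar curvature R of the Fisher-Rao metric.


This family has a single free parameter, so its statistical manifold
is 1-dimensional. The Riemann curvature tensor of any 1-dimensional
Riemannian manifold vanishes identically, so R = 0.

0


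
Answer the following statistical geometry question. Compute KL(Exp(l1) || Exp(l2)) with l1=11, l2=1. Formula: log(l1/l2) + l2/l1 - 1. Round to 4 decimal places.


KL divergence for exponential family:
KL = log(l1/l2) + l2/l1 - 1.
log(11/1) = 2.397895.
1/11 = 0.090909.
KL = 2.397895 + 0.090909 - 1 = 1.4888

1.4888


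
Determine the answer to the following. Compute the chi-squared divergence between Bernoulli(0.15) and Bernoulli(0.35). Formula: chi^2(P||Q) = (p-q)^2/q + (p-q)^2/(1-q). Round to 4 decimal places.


Chi-squared divergence between Bernoulli distributions:
chi^2 = (p-q)^2/q + (p-q)^2/(1-q).
p = 0.15, q = 0.35, p-q = -0.2.
(p-q)^2 = 0.04.
term1 = 0.04/0.35 = 0.114286.
term2 = 0.04/0.65 = 0.061538.
chi^2 = 0.114286 + 0.061538 = 0.1758

0.1758


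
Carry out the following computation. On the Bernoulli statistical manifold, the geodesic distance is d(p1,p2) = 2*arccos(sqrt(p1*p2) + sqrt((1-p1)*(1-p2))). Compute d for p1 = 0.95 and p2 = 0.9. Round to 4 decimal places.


Geodesic distance on Bernoulli manifold:
d(p1,p2) = 2*arccos(sqrt(p1*p2) + sqrt((1-p1)*(1-p2))).
sqrt(p1*p2) = sqrt(0.95*0.9) = 0.924662.
sqrt((1-p1)*(1-p2)) = sqrt(0.05*0.1) = 0.070711.
arg = 0.924662 + 0.070711 = 0.995373.
d = 2*arccos(0.995373) = 0.1925

0.1925


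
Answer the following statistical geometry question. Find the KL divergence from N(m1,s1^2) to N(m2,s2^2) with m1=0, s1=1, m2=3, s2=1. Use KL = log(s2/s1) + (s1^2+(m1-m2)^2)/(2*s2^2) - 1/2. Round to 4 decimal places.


KL divergence between normal distributions:
KL = log(s2/s1) + (s1^2 + (m1-m2)^2)/(2*s2^2) - 1/2.
log(1/1) = 0.0.
(1^2 + (0-3)^2)/(2*1^2) = (1 + 9)/2 = 5.0.
KL = 0.0 + 5.0 - 0.5 = 4.5000

4.5000


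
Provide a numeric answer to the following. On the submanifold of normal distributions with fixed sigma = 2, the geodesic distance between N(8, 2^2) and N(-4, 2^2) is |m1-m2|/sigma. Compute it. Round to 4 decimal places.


On the fixed-variance normal subfamily, geodesic distance = |m1-m2|/sigma.
|8 - -4| = 12.
sigma = 2.
d = 12/2 = 6.0000

6.0000


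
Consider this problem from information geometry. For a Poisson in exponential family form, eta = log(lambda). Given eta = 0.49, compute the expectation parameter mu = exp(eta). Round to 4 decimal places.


Expectation parameter for Poisson exponential family:
mu = exp(eta).
eta = 0.49.
mu = exp(0.49) = 1.6323

1.6323


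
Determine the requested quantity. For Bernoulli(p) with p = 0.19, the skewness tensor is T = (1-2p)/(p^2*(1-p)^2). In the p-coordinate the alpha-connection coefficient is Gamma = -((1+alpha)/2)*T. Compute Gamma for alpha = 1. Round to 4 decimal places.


Skewness (Amari-Chentsov) tensor: T = (1-2p)/(p^2*(1-p)^2).
p = 0.19, 1-2p = 0.62, p^2 = 0.0361, (1-p)^2 = 0.6561.
T = 0.62/(0.0361 * 0.6561) = 26.176673.
In the p-coordinate, Gamma^(alpha) = Gamma^(0) - (alpha/2)*T with Gamma^(0) = (1/2)*g'(p) = -T/2,
so Gamma^(alpha) = -((1+alpha)/2)*T.
alpha = 1, -(1+alpha)/2 = -1.0.
Gamma = -1.0 * 26.176673 = -26.1767

-26.1767


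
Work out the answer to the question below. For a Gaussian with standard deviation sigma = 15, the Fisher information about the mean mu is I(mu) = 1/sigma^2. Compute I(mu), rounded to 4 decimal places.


The Fisher information for the mean of a normal distribution is I(mu) = 1/sigma^2.
sigma = 15, so sigma^2 = 225.
I(mu) = 1/225 = 0.0044

0.0044


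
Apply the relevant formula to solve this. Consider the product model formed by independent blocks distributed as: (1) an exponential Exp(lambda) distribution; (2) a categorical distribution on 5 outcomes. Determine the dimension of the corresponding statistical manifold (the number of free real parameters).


The dimension of a statistical manifold equals the number of free
(independent) real parameters of the model. For a product of independent
blocks the parameter counts add.
- exponential (lambda): 1.
- categorical on 5 outcomes (probabilities sum to 1): 5-1 = 4.
Total = 1 + 4 = 5.
Dimension = 5

5


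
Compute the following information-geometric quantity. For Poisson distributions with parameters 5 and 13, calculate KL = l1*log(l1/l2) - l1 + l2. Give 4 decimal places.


KL divergence for Poisson:
KL = l1*log(l1/l2) - l1 + l2.
l1 = 5, l2 = 13.
log(5/13) = -0.955511.
l1*log(l1/l2) = 5 * -0.955511 = -4.777557.
KL = -4.777557 - 5 + 13 = 3.2224

3.2224


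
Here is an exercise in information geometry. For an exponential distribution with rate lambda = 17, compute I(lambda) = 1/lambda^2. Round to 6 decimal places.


Fisher information for exponential: I(lambda) = 1/lambda^2.
lambda = 17, lambda^2 = 289.
I = 1/289 = 0.003460

0.003460


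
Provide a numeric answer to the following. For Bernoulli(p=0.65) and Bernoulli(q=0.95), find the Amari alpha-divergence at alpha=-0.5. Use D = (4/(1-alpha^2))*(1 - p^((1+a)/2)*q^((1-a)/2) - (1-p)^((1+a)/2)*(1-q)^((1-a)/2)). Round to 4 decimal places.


Amari alpha-divergence:
D = (4/(1-alpha^2))*(1 - p^((1+a)/2)*q^((1-a)/2) - (1-p)^((1+a)/2)*(1-q)^((1-a)/2)).
alpha = -0.5, p = 0.65, q = 0.95.
e1 = (1+alpha)/2 = 0.25, e2 = (1-alpha)/2 = 0.75.
t1 = p^e1 * q^e2 = 0.65^0.25 * 0.95^0.75 = 0.864015.
t2 = (1-p)^e1 * (1-q)^e2 = 0.35^0.25 * 0.05^0.75 = 0.081329.
4/(1-alpha^2) = 5.333333.
D = 5.333333*(1 - 0.864015 - 0.081329) = 0.2915

0.2915


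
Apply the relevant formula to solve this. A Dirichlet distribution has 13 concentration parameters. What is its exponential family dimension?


Exponential family dimension calculation:
Dirichlet with 13 components has 13 natural parameters.

13


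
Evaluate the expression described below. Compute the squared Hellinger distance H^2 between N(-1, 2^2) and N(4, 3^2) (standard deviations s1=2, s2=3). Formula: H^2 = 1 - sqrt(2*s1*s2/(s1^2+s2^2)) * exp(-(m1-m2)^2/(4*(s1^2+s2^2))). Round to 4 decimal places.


Squared Hellinger distance for Gaussians:
H^2 = 1 - sqrt(2*s1*s2/(s1^2+s2^2)) * exp(-(m1-m2)^2/(4*(s1^2+s2^2))).
s1^2 = 4, s2^2 = 9, s1^2+s2^2 = 13.
sqrt(2*2*3/(13)) = 0.960769.
(m1-m2)^2 = (-5)^2 = 25.
exp(-25/(4*13)) = exp(-0.480769) = 0.618308.
H^2 = 1 - 0.960769*0.618308 = 0.4059

0.4059


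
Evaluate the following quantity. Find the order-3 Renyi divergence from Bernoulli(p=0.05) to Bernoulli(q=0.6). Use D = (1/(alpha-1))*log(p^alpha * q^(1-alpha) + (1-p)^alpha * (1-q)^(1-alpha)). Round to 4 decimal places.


Renyi divergence of order alpha between Bernoulli distributions:
D = (1/(alpha-1))*log(p^alpha * q^(1-alpha) + (1-p)^alpha * (1-q)^(1-alpha)).
alpha = 3, p = 0.05, q = 0.6.
p^alpha * q^(1-alpha) = 0.05^3 * 0.6^-2 = 0.000347.
(1-p)^alpha * (1-q)^(1-alpha) = 0.95^3 * 0.4^-2 = 5.358594.
sum = 0.000347 + 5.358594 = 5.358941.
D = (1/2)*log(5.358941) = 0.8394

0.8394


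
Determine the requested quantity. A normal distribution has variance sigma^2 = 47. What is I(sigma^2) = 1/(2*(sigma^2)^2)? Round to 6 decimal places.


Fisher information for variance: I(sigma^2) = 1/(2*sigma^4).
sigma^2 = 47, so sigma^4 = 2209.
I = 1/(2*2209) = 1/4418 = 0.000226

0.000226


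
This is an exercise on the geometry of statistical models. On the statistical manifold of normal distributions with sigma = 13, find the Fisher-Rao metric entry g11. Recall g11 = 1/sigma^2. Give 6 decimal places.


For the 2-parameter normal family, the Fisher metric has:
  g11 = 1/sigma^2, g22 = 2/sigma^2.
sigma = 13, sigma^2 = 169.
g11 = 0.005917

0.005917


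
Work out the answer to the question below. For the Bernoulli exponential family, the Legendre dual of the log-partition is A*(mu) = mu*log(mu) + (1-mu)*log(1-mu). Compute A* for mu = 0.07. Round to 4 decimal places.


Legendre transform for Bernoulli:
A*(mu) = mu*log(mu) + (1-mu)*log(1-mu).
mu = 0.07, 1-mu = 0.93.
mu*log(mu) = 0.07*log(0.07) = -0.186148.
(1-mu)*log(1-mu) = 0.93*log(0.93) = -0.067491.
A* = -0.186148 + -0.067491 = -0.2536

-0.2536


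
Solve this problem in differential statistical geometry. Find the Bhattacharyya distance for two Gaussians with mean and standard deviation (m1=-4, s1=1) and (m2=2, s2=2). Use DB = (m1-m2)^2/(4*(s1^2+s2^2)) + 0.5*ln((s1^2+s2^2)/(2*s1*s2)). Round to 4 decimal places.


Bhattacharyya distance between two Gaussians:
DB = (m1-m2)^2/(4*(s1^2+s2^2)) + (1/2)*ln((s1^2+s2^2)/(2*s1*s2)).
(m1-m2)^2 = (-6)^2 = 36.
s1^2+s2^2 = 1 + 4 = 5.
term1 = 36/20 = 1.8.
term2 = 0.5*ln(5/4.0) = 0.111572.
DB = 1.8 + 0.111572 = 1.9116

1.9116


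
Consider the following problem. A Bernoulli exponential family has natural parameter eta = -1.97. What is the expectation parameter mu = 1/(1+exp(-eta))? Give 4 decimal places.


Dual coordinate (expectation parameter) for Bernoulli:
mu = 1/(1+exp(-eta)).
eta = -1.97.
exp(-eta) = exp(1.97) = 7.170676.
mu = 1/(1+7.170676) = 0.1224

0.1224


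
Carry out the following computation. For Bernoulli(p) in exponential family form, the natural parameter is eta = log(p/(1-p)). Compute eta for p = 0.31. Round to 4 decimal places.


Natural parameter for Bernoulli: eta = log(p/(1-p)).
p = 0.31, 1-p = 0.69.
p/(1-p) = 0.449275.
eta = log(0.449275) = -0.8001

-0.8001


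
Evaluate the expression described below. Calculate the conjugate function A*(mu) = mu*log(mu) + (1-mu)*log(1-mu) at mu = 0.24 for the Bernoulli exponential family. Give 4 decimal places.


Legendre transform for Bernoulli:
A*(mu) = mu*log(mu) + (1-mu)*log(1-mu).
mu = 0.24, 1-mu = 0.76.
mu*log(mu) = 0.24*log(0.24) = -0.342508.
(1-mu)*log(1-mu) = 0.76*log(0.76) = -0.208572.
A* = -0.342508 + -0.208572 = -0.5511

-0.5511


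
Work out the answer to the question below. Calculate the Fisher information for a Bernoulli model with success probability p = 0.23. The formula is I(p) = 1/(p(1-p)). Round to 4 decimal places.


For Bernoulli(p), Fisher information is I(p) = 1/(p*(1-p)).
p = 0.23, 1-p = 0.77.
p*(1-p) = 0.1771.
I(p) = 1/0.1771 = 5.6465

5.6465


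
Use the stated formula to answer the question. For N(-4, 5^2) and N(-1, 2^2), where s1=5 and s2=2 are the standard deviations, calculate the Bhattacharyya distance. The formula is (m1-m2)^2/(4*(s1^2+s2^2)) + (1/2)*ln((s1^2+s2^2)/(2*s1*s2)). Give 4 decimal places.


Bhattacharyya distance between two Gaussians:
DB = (m1-m2)^2/(4*(s1^2+s2^2)) + (1/2)*ln((s1^2+s2^2)/(2*s1*s2)).
(m1-m2)^2 = (-3)^2 = 9.
s1^2+s2^2 = 25 + 4 = 29.
term1 = 9/116 = 0.077586.
term2 = 0.5*ln(29/20.0) = 0.185782.
DB = 0.077586 + 0.185782 = 0.2634

0.2634


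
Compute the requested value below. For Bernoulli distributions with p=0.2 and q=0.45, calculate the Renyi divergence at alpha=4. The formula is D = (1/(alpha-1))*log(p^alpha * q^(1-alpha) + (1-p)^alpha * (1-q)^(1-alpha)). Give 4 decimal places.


Renyi divergence of order alpha between Bernoulli distributions:
D = (1/(alpha-1))*log(p^alpha * q^(1-alpha) + (1-p)^alpha * (1-q)^(1-alpha)).
alpha = 4, p = 0.2, q = 0.45.
p^alpha * q^(1-alpha) = 0.2^4 * 0.45^-3 = 0.017558.
(1-p)^alpha * (1-q)^(1-alpha) = 0.8^4 * 0.55^-3 = 2.461908.
sum = 0.017558 + 2.461908 = 2.479467.
D = (1/3)*log(2.479467) = 0.3027

0.3027


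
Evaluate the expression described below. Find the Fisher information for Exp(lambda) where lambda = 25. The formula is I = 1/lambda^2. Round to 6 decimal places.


Fisher information for exponential: I(lambda) = 1/lambda^2.
lambda = 25, lambda^2 = 625.
I = 1/625 = 0.001600

0.001600


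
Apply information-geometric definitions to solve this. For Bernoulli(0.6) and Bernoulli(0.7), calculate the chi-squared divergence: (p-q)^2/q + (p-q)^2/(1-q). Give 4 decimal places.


Chi-squared divergence between Bernoulli distributions:
chi^2 = (p-q)^2/q + (p-q)^2/(1-q).
p = 0.6, q = 0.7, p-q = -0.1.
(p-q)^2 = 0.01.
term1 = 0.01/0.7 = 0.014286.
term2 = 0.01/0.3 = 0.033333.
chi^2 = 0.014286 + 0.033333 = 0.0476

0.0476


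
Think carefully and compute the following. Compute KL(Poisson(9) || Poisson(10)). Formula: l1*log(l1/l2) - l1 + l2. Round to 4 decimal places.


KL divergence for Poisson:
KL = l1*log(l1/l2) - l1 + l2.
l1 = 9, l2 = 10.
log(9/10) = -0.105361.
l1*log(l1/l2) = 9 * -0.105361 = -0.948245.
KL = -0.948245 - 9 + 10 = 0.0518

0.0518


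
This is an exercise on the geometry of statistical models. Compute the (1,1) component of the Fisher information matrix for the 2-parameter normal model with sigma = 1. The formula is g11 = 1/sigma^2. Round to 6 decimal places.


For the 2-parameter normal family, the Fisher metric has:
  g11 = 1/sigma^2, g22 = 2/sigma^2.
sigma = 1, sigma^2 = 1.
g11 = 1.000000

1.000000


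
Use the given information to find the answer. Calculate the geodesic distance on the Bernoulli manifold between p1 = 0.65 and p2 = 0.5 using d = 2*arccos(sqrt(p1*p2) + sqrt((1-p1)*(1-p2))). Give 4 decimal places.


Geodesic distance on Bernoulli manifold:
d(p1,p2) = 2*arccos(sqrt(p1*p2) + sqrt((1-p1)*(1-p2))).
sqrt(p1*p2) = sqrt(0.65*0.5) = 0.570088.
sqrt((1-p1)*(1-p2)) = sqrt(0.35*0.5) = 0.41833.
arg = 0.570088 + 0.41833 = 0.988418.
d = 2*arccos(0.988418) = 0.3047

0.3047


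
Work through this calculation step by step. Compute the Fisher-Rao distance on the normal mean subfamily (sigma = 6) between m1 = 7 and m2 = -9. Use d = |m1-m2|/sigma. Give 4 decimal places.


On the fixed-variance normal subfamily, geodesic distance = |m1-m2|/sigma.
|7 - -9| = 16.
sigma = 6.
d = 16/6 = 2.6667

2.6667


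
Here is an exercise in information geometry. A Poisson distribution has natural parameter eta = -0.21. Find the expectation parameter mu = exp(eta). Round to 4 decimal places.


Expectation parameter for Poisson exponential family:
mu = exp(eta).
eta = -0.21.
mu = exp(-0.21) = 0.8106

0.8106


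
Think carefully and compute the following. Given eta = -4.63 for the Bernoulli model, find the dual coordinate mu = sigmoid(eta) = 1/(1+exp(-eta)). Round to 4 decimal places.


Dual coordinate (expectation parameter) for Bernoulli:
mu = 1/(1+exp(-eta)).
eta = -4.63.
exp(-eta) = exp(4.63) = 102.514064.
mu = 1/(1+102.514064) = 0.0097

0.0097


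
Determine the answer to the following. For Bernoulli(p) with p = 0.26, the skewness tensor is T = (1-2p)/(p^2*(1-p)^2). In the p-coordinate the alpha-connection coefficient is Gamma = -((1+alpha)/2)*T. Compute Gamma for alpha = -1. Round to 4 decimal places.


Skewness (Amari-Chentsov) tensor: T = (1-2p)/(p^2*(1-p)^2).
p = 0.26, 1-2p = 0.48, p^2 = 0.0676, (1-p)^2 = 0.5476.
T = 0.48/(0.0676 * 0.5476) = 12.966749.
In the p-coordinate, Gamma^(alpha) = Gamma^(0) - (alpha/2)*T with Gamma^(0) = (1/2)*g'(p) = -T/2,
so Gamma^(alpha) = -((1+alpha)/2)*T.
alpha = -1, -(1+alpha)/2 = 0.0.
Gamma = 0.0 * 12.966749 = 0.0000

0.0000


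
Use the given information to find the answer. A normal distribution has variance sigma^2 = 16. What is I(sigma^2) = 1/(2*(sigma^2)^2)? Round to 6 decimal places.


Fisher information for variance: I(sigma^2) = 1/(2*sigma^4).
sigma^2 = 16, so sigma^4 = 256.
I = 1/(2*256) = 1/512 = 0.001953

0.001953


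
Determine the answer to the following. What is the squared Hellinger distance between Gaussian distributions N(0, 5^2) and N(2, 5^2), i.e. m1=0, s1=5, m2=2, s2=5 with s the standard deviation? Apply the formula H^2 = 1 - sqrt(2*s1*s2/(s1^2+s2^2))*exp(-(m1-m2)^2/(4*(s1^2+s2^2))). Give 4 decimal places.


Squared Hellinger distance for Gaussians:
H^2 = 1 - sqrt(2*s1*s2/(s1^2+s2^2)) * exp(-(m1-m2)^2/(4*(s1^2+s2^2))).
s1^2 = 25, s2^2 = 25, s1^2+s2^2 = 50.
sqrt(2*5*5/(50)) = 1.0.
(m1-m2)^2 = (-2)^2 = 4.
exp(-4/(4*50)) = exp(-0.02) = 0.980199.
H^2 = 1 - 1.0*0.980199 = 0.0198

0.0198


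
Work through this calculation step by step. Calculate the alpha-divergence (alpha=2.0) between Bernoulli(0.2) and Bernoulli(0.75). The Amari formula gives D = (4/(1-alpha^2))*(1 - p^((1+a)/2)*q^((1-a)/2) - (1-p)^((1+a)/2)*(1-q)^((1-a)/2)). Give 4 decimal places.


Amari alpha-divergence:
D = (4/(1-alpha^2))*(1 - p^((1+a)/2)*q^((1-a)/2) - (1-p)^((1+a)/2)*(1-q)^((1-a)/2)).
alpha = 2.0, p = 0.2, q = 0.75.
e1 = (1+alpha)/2 = 1.5, e2 = (1-alpha)/2 = -0.5.
t1 = p^e1 * q^e2 = 0.2^1.5 * 0.75^-0.5 = 0.10328.
t2 = (1-p)^e1 * (1-q)^e2 = 0.8^1.5 * 0.25^-0.5 = 1.431084.
4/(1-alpha^2) = -1.333333.
D = -1.333333*(1 - 0.10328 - 1.431084) = 0.7125

0.7125


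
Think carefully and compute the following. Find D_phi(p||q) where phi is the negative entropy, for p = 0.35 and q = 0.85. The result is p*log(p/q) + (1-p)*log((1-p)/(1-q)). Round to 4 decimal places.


Bregman divergence with negative entropy generator:
D = p*log(p/q) + (1-p)*log((1-p)/(1-q)).
p = 0.35, q = 0.85.
p*log(p/q) = 0.35*log(0.35/0.85) = -0.310556.
(1-p)*log((1-p)/(1-q)) = 0.65*log(0.65/0.15) = 0.953119.
D = -0.310556 + 0.953119 = 0.6426

0.6426


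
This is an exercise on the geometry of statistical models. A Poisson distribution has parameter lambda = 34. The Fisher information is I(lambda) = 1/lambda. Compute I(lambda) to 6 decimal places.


Fisher information for Poisson: I(lambda) = 1/lambda.
lambda = 34.
I(lambda) = 1/34 = 0.029412

0.029412


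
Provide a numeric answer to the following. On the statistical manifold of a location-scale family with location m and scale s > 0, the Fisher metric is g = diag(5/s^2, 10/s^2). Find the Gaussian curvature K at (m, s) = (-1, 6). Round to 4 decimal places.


The metric has the form g = (A dm^2 + B ds^2)/s^2 with A = 5, B = 10.
Substitute u = sqrt(A/B)*m: g = B*(du^2 + ds^2)/s^2, i.e. B times the
Poincare upper half-plane metric, which has constant Gaussian curvature -1.
Scaling a 2D metric by a constant c divides the Gaussian curvature by c,
so K = -1/B = -1/(10) = -0.1000 everywhere (the point (m, s) = (-1, 6) is irrelevant:
the curvature is constant).
The requested Gaussian curvature is K = -0.1000.

-0.1000


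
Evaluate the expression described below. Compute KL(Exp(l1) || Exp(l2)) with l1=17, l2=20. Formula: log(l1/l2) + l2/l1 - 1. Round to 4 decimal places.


KL divergence for exponential family:
KL = log(l1/l2) + l2/l1 - 1.
log(17/20) = -0.162519.
20/17 = 1.176471.
KL = -0.162519 + 1.176471 - 1 = 0.0140

0.0140


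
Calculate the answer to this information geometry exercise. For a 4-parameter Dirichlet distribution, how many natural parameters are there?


Exponential family dimension calculation:
Dirichlet with 4 components has 4 natural parameters.

4


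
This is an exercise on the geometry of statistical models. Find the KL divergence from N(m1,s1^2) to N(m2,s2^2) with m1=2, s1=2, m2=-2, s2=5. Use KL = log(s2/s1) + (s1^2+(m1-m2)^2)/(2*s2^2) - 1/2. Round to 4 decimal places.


KL divergence between normal distributions:
KL = log(s2/s1) + (s1^2 + (m1-m2)^2)/(2*s2^2) - 1/2.
log(5/2) = 0.916291.
(2^2 + (2--2)^2)/(2*5^2) = (4 + 16)/50 = 0.4.
KL = 0.916291 + 0.4 - 0.5 = 0.8163

0.8163


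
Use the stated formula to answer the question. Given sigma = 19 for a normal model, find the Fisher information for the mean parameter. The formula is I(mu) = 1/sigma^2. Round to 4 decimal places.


The Fisher information for the mean of a normal distribution is I(mu) = 1/sigma^2.
sigma = 19, so sigma^2 = 361.
I(mu) = 1/361 = 0.0028

0.0028


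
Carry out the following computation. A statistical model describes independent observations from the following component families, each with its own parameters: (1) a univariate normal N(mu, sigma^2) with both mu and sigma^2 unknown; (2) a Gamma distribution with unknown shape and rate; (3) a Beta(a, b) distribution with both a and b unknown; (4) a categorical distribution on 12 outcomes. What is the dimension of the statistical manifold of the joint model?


The dimension of a statistical manifold equals the number of free
(independent) real parameters of the model. For a product of independent
blocks the parameter counts add.
- normal (mu, sigma^2): 2.
- Gamma (shape, rate): 2.
- Beta (a, b): 2.
- categorical on 12 outcomes (probabilities sum to 1): 12-1 = 11.
Total = 2 + 2 + 2 + 11 = 17.
Dimension = 17

17


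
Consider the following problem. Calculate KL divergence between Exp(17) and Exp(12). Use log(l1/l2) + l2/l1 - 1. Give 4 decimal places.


KL divergence for exponential family:
KL = log(l1/l2) + l2/l1 - 1.
log(17/12) = 0.348307.
12/17 = 0.705882.
KL = 0.348307 + 0.705882 - 1 = 0.0542

0.0542


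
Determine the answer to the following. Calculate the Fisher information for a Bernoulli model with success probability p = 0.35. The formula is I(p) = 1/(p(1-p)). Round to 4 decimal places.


For Bernoulli(p), Fisher information is I(p) = 1/(p*(1-p)).
p = 0.35, 1-p = 0.65.
p*(1-p) = 0.2275.
I(p) = 1/0.2275 = 4.3956

4.3956


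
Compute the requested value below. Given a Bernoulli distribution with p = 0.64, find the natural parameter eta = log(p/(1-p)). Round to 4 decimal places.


Natural parameter for Bernoulli: eta = log(p/(1-p)).
p = 0.64, 1-p = 0.36.
p/(1-p) = 1.777778.
eta = log(1.777778) = 0.5754

0.5754


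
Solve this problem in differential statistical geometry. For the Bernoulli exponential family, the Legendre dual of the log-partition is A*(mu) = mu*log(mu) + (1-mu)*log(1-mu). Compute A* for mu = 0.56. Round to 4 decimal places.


Legendre transform for Bernoulli:
A*(mu) = mu*log(mu) + (1-mu)*log(1-mu).
mu = 0.56, 1-mu = 0.44.
mu*log(mu) = 0.56*log(0.56) = -0.324698.
(1-mu)*log(1-mu) = 0.44*log(0.44) = -0.361231.
A* = -0.324698 + -0.361231 = -0.6859

-0.6859


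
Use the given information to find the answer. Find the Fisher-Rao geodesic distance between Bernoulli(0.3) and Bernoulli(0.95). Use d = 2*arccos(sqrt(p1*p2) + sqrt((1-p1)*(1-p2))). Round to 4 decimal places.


Geodesic distance on Bernoulli manifold:
d(p1,p2) = 2*arccos(sqrt(p1*p2) + sqrt((1-p1)*(1-p2))).
sqrt(p1*p2) = sqrt(0.3*0.95) = 0.533854.
sqrt((1-p1)*(1-p2)) = sqrt(0.7*0.05) = 0.187083.
arg = 0.533854 + 0.187083 = 0.720937.
d = 2*arccos(0.720937) = 1.5313

1.5313


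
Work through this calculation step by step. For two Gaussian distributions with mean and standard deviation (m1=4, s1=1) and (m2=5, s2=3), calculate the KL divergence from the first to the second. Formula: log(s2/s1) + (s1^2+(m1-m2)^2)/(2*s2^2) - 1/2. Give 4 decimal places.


KL divergence between normal distributions:
KL = log(s2/s1) + (s1^2 + (m1-m2)^2)/(2*s2^2) - 1/2.
log(3/1) = 1.098612.
(1^2 + (4-5)^2)/(2*3^2) = (1 + 1)/18 = 0.111111.
KL = 1.098612 + 0.111111 - 0.5 = 0.7097

0.7097


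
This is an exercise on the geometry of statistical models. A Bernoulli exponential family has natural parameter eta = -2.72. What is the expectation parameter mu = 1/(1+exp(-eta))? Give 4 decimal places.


Dual coordinate (expectation parameter) for Bernoulli:
mu = 1/(1+exp(-eta)).
eta = -2.72.
exp(-eta) = exp(2.72) = 15.180322.
mu = 1/(1+15.180322) = 0.0618

0.0618


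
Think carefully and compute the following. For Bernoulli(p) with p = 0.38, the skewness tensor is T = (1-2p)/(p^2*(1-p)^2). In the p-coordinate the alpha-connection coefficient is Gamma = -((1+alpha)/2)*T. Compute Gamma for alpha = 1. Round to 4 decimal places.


Skewness (Amari-Chentsov) tensor: T = (1-2p)/(p^2*(1-p)^2).
p = 0.38, 1-2p = 0.24, p^2 = 0.1444, (1-p)^2 = 0.3844.
T = 0.24/(0.1444 * 0.3844) = 4.323751.
In the p-coordinate, Gamma^(alpha) = Gamma^(0) - (alpha/2)*T with Gamma^(0) = (1/2)*g'(p) = -T/2,
so Gamma^(alpha) = -((1+alpha)/2)*T.
alpha = 1, -(1+alpha)/2 = -1.0.
Gamma = -1.0 * 4.323751 = -4.3238

-4.3238


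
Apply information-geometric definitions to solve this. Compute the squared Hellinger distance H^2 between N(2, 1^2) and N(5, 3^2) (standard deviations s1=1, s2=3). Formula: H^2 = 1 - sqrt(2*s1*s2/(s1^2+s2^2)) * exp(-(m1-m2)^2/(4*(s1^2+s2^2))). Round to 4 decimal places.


Squared Hellinger distance for Gaussians:
H^2 = 1 - sqrt(2*s1*s2/(s1^2+s2^2)) * exp(-(m1-m2)^2/(4*(s1^2+s2^2))).
s1^2 = 1, s2^2 = 9, s1^2+s2^2 = 10.
sqrt(2*1*3/(10)) = 0.774597.
(m1-m2)^2 = (-3)^2 = 9.
exp(-9/(4*10)) = exp(-0.225) = 0.798516.
H^2 = 1 - 0.774597*0.798516 = 0.3815

0.3815


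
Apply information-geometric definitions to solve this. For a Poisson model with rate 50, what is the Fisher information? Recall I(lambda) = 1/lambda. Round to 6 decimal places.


Fisher information for Poisson: I(lambda) = 1/lambda.
lambda = 50.
I(lambda) = 1/50 = 0.020000

0.020000


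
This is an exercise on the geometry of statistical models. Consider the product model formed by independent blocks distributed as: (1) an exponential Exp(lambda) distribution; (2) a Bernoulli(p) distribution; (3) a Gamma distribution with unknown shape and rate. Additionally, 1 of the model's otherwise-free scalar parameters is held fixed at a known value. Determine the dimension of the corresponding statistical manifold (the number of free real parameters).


The dimension of a statistical manifold equals the number of free
(independent) real parameters of the model. For a product of independent
blocks the parameter counts add.
- exponential (lambda): 1.
- Bernoulli (p): 1.
- Gamma (shape, rate): 2.
Total = 1 + 1 + 2 = 4.
1 parameter(s) fixed at known values: 4 - 1 = 3.
Dimension = 3

3


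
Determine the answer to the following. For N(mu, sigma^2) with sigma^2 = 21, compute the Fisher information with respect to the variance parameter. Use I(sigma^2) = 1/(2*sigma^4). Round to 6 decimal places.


Fisher information for variance: I(sigma^2) = 1/(2*sigma^4).
sigma^2 = 21, so sigma^4 = 441.
I = 1/(2*441) = 1/882 = 0.001134

0.001134


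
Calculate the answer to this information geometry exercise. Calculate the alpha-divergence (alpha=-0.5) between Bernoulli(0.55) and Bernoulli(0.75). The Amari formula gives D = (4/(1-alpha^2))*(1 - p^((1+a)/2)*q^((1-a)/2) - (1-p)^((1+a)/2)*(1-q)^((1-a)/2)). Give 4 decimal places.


Amari alpha-divergence:
D = (4/(1-alpha^2))*(1 - p^((1+a)/2)*q^((1-a)/2) - (1-p)^((1+a)/2)*(1-q)^((1-a)/2)).
alpha = -0.5, p = 0.55, q = 0.75.
e1 = (1+alpha)/2 = 0.25, e2 = (1-alpha)/2 = 0.75.
t1 = p^e1 * q^e2 = 0.55^0.25 * 0.75^0.75 = 0.694043.
t2 = (1-p)^e1 * (1-q)^e2 = 0.45^0.25 * 0.25^0.75 = 0.289573.
4/(1-alpha^2) = 5.333333.
D = 5.333333*(1 - 0.694043 - 0.289573) = 0.0874

0.0874


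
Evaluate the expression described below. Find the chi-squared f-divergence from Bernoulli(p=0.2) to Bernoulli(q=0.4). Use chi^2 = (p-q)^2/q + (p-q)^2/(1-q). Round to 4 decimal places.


Chi-squared divergence between Bernoulli distributions:
chi^2 = (p-q)^2/q + (p-q)^2/(1-q).
p = 0.2, q = 0.4, p-q = -0.2.
(p-q)^2 = 0.04.
term1 = 0.04/0.4 = 0.1.
term2 = 0.04/0.6 = 0.066667.
chi^2 = 0.1 + 0.066667 = 0.1667

0.1667


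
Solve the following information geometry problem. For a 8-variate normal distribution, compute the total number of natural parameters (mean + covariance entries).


Exponential family dimension calculation:
For 8-dim MVN: mean has 8 params, covariance has 8*9/2 = 36 unique entries.
Total dim = 8 + 36 = 44.

44


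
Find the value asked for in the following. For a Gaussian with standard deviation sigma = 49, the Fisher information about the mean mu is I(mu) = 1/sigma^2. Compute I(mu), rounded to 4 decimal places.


The Fisher information for the mean of a normal distribution is I(mu) = 1/sigma^2.
sigma = 49, so sigma^2 = 2401.
I(mu) = 1/2401 = 0.0004

0.0004


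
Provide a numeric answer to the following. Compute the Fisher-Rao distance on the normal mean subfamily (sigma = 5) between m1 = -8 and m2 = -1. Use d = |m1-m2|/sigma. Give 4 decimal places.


On the fixed-variance normal subfamily, geodesic distance = |m1-m2|/sigma.
|-8 - -1| = 7.
sigma = 5.
d = 7/5 = 1.4000

1.4000


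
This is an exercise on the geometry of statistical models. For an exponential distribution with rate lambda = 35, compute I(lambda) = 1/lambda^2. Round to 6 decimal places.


Fisher information for exponential: I(lambda) = 1/lambda^2.
lambda = 35, lambda^2 = 1225.
I = 1/1225 = 0.000816

0.000816


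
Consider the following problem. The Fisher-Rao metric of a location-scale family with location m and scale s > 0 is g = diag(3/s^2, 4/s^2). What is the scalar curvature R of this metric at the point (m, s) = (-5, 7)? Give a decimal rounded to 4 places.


The metric has the form g = (A dm^2 + B ds^2)/s^2 with A = 3, B = 4.
Substitute u = sqrt(A/B)*m: g = B*(du^2 + ds^2)/s^2, i.e. B times the
Poincare upper half-plane metric, which has constant Gaussian curvature -1.
Scaling a 2D metric by a constant c divides the Gaussian curvature by c,
so K = -1/B = -1/(4) = -0.2500 everywhere (the point (m, s) = (-5, 7) is irrelevant:
the curvature is constant).
Scalar curvature in dimension 2: R = 2K = -2/(4) = -0.5000.

-0.5000


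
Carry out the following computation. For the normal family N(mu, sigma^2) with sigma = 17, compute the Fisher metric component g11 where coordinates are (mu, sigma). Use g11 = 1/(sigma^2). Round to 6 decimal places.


For the 2-parameter normal family, the Fisher metric has:
  g11 = 1/sigma^2, g22 = 2/sigma^2.
sigma = 17, sigma^2 = 289.
g11 = 0.003460

0.003460


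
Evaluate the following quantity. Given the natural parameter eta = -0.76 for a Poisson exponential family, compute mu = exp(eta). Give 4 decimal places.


Expectation parameter for Poisson exponential family:
mu = exp(eta).
eta = -0.76.
mu = exp(-0.76) = 0.4677

0.4677
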